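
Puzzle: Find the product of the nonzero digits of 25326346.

25920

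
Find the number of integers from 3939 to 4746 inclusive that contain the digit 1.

234

The integers in [3939, 4746] that contain the digit 1: 3941, 3951, 3961, 3971, 3981, 3991, …, 4731, 4741.
234 qualify.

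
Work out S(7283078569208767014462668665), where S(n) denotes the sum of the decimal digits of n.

7+2+8+3+0+7+8+5+6+9+2+0+8+7+6+7+0+1+4+4+6+2+6+6+8+6+6+5 = 139

139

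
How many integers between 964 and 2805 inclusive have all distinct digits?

The integers in [964, 2805] that have all distinct digits: 964, 965, 967, 968, 970, 971, …, 2804, 2805.
920 qualify.

920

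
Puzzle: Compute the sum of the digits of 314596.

28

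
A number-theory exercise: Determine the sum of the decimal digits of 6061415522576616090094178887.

124

6+0+6+1+4+1+5+5+2+2+5+7+6+6+1+6+0+9+0+0+9+4+1+7+8+8+8+7 = 124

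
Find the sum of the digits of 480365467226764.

4+8+0+3+6+5+4+6+7+2+2+6+7+6+4 = 70

70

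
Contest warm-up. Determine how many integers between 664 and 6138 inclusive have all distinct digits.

The integers in [664, 6138] that have all distinct digits: 670, 671, 672, 673, 674, 675, …, 6137, 6138.
2836 qualify.

2836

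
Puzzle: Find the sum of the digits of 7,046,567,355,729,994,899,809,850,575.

7+0+4+6+5+6+7+3+5+5+7+2+9+9+9+4+8+9+9+8+0+9+8+5+0+5+7+5 = 161

161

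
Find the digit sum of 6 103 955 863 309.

6+1+0+3+9+5+5+8+6+3+3+0+9 = 58

58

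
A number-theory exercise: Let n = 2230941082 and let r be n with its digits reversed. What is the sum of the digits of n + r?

Reversal of 2230941082 is 2801490322; 2230941082 + 2801490322 = 5032431404.
Digit sum of 5032431404: 5+0+3+2+4+3+1+4+0+4 = 26.

26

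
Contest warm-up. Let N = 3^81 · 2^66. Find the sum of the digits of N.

288

3^81 · 2^66 = 32719099776492380590472255363056237468558185974414381678592
Sum of its 59 digits: 288.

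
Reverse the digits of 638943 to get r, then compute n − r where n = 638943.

289107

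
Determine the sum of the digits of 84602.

20

8+4+6+0+2 = 20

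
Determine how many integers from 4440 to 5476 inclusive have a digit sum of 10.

23

The integers in [4440, 5476] that have a digit sum of 10: 4501, 4510, 4600, 5005, 5014, 5023, …, 5401, 5410.
23 qualify.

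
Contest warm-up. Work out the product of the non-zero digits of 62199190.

8748

6×2×1×9×9×1×9 = 8748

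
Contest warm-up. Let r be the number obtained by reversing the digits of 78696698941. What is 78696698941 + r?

Reverse of 78696698941 is 14989669687.
78696698941 + 14989669687 = 93686368628

93686368628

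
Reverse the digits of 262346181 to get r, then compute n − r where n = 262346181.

80702919

Reverse of 262346181 is 181643262.
262346181 − 181643262 = 80702919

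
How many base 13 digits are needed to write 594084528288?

594084528288 in base 13 is 44039248CA4, which has 11 digits.

11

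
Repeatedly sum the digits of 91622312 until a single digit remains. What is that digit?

9+1+6+2+2+3+1+2 = 26
2+6 = 8

8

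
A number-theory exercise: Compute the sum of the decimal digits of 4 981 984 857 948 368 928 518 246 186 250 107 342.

4+9+8+1+9+8+4+8+5+7+9+4+8+3+6+8+9+2+8+5+1+8+2+4+6+1+8+6+2+5+0+1+0+7+3+4+2 = 185

185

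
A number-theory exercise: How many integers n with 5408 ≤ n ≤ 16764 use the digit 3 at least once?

3782

The integers in [5408, 16764] that use the digit 3 at least once: 5413, 5423, 5430, 5431, 5432, 5433, …, 16753, 16763.
3782 qualify.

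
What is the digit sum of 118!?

118! = 468452584975429065657431236280838416439267950499862031533310318788629800927518416622330123618486343228862579684398745837012213486653229822121742374957258403779058860032000000000000000000000000000
Sum of its 195 digits: 756.

756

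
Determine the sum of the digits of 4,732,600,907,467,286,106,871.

4+7+3+2+6+0+0+9+0+7+4+6+7+2+8+6+1+0+6+8+7+1 = 94

94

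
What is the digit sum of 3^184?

3^184 = 6170365191715177779482467945369860501784408913594010934644126825341528124785676079587681
Sum of its 88 digits: 414.

414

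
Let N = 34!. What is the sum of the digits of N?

34! = 295232799039604140847618609643520000000
Sum of its 39 digits: 144.

144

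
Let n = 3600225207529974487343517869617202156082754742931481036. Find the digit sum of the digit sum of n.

7

First digit sum: 232.
2+3+2 = 7.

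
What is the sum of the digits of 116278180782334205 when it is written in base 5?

53

116278180782334205 in base 5 is 1433411303203220234143310.
Digit sum: 1+4+3+3+4+1+1+3+0+3+2+0+3+2+2+0+2+3+4+1+4+3+3+1+0 = 53.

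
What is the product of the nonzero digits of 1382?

48

1×3×8×2 = 48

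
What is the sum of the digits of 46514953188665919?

90

4+6+5+1+4+9+5+3+1+8+8+6+6+5+9+1+9 = 90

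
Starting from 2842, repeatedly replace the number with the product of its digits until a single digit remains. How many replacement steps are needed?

3

2842 → 128 → 16 → 6 (3 steps)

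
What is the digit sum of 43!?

43! = 60415263063373835637355132068513997507264512000000000
Sum of its 53 digits: 180.

180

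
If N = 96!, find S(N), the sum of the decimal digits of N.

648

96! = 991677934870949689209571401541893801158183648651267795444376054838492222809091499987689476037000748982075094738965754305639874560000000000000000000000
Sum of its 150 digits: 648.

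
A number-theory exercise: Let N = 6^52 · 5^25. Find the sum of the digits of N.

162

6^52 · 5^25 = 8671917315939517671809502129684480000000000000000000000000
Sum of its 58 digits: 162.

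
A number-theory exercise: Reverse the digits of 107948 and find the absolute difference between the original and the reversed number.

Reverse of 107948 is 849701.
|107948 − 849701| = 741753

741753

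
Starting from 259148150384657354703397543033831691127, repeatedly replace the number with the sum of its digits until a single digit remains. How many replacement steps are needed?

259148150384657354703397543033831691127 → 165 → 12 → 3 (3 steps)

3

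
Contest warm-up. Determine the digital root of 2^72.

1

The digital root of n equals n mod 9 (or 9 when 9 | n), so we need 2^72 mod 9.
2^72 ≡ 1 (mod 9), so the digital root is 1.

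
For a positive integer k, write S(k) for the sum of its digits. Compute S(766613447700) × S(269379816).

2601

S(766613447700) = 7+6+6+6+1+3+4+4+7+7+0+0 = 51.
S(269379816) = 2+6+9+3+7+9+8+1+6 = 51.
51 · 51 = 2601.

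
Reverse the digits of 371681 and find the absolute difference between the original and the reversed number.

Reverse of 371681 is 186173.
|371681 − 186173| = 185508

185508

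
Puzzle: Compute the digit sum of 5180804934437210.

59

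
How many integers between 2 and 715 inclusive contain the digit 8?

The integers in [2, 715] that contain the digit 8: 8, 18, 28, 38, 48, 58, …, 698, 708.
134 qualify.

134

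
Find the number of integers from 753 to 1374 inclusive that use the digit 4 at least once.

117

The integers in [753, 1374] that use the digit 4 at least once: 754, 764, 774, 784, 794, 804, …, 1364, 1374.
117 qualify.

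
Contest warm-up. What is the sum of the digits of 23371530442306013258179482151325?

110

2+3+3+7+1+5+3+0+4+4+2+3+0+6+0+1+3+2+5+8+1+7+9+4+8+2+1+5+1+3+2+5 = 110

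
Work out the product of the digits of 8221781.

1792

8×2×2×1×7×8×1 = 1792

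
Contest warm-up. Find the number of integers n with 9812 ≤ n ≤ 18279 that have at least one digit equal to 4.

2989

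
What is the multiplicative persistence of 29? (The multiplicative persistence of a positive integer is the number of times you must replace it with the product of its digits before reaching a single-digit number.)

2

29 → 18 → 8 (2 steps)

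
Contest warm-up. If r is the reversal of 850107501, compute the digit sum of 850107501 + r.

54

Reversal of 850107501 is 105701058; 850107501 + 105701058 = 955808559.
Digit sum of 955808559: 9+5+5+8+0+8+5+5+9 = 54.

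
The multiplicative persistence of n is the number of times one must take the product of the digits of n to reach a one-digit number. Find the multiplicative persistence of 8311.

8311 → 24 → 8 (2 steps)

2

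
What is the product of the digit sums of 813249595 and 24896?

S(813249595) = 8+1+3+2+4+9+5+9+5 = 46.
S(24896) = 2+4+8+9+6 = 29.
46 · 29 = 1334.

1334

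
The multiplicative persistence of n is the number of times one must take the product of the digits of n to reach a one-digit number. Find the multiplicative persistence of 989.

989 → 648 → 192 → 18 → 8 (4 steps)

4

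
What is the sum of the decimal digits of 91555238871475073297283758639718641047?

9+1+5+5+5+2+3+8+8+7+1+4+7+5+0+7+3+2+9+7+2+8+3+7+5+8+6+3+9+7+1+8+6+4+1+0+4+7 = 187

187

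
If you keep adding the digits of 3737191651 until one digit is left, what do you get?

3+7+3+7+1+9+1+6+5+1 = 43
4+3 = 7
(Equivalently, 3737191651 mod 9 = 7.)

7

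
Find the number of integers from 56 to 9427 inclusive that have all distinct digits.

4964

The integers in [56, 9427] that have all distinct digits: 56, 57, 58, 59, 60, 61, …, 9426, 9427.
4964 qualify.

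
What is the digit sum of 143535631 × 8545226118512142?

143535631 × 8545226118512142 = 1226544422958321083131602
Sum of its 25 digits: 84.

84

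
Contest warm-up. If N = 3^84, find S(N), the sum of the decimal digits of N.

162

3^84 = 11972515182562019788602740026717047105681
Sum of its 41 digits: 162.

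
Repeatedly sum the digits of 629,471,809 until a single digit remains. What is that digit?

6+2+9+4+7+1+8+0+9 = 46
4+6 = 10
1+0 = 1
(Equivalently, 629,471,809 mod 9 = 1.)

1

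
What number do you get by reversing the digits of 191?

Reversing 191 gives 191.

191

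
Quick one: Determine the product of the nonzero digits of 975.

9×7×5 = 315

315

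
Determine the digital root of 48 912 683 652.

4+8+9+1+2+6+8+3+6+5+2 = 54
5+4 = 9

9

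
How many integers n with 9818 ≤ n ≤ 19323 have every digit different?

2821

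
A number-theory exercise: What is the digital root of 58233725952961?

4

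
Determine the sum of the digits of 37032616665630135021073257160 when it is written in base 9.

37032616665630135021073257160 in base 9 is 776757085637721205385861452737.
Digit sum: 7+7+6+7+5+7+0+8+5+6+3+7+7+2+1+2+0+5+3+8+5+8+6+1+4+5+2+7+3+7 = 144.

144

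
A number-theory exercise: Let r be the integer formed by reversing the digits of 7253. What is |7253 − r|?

3726

Reverse of 7253 is 3527.
|7253 − 3527| = 3726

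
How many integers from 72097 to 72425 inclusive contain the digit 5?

60

The integers in [72097, 72425] that contain the digit 5: 72105, 72115, 72125, 72135, 72145, 72150, …, 72415, 72425.
60 qualify.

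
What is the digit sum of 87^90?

87^90 = 3603568116041180859586897446140385473392059295330132748665924877675152271376814019767345821026697799199446764816758285575259639428115741227261744258286607506123117709174509649
Sum of its 175 digits: 819.

819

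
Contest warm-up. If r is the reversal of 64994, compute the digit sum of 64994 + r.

19

Reversal of 64994 is 49946; 64994 + 49946 = 114940.
Digit sum of 114940: 1+1+4+9+4+0 = 19.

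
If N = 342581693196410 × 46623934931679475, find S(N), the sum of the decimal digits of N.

137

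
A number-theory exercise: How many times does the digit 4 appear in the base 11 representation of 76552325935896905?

76552325935896905 in base 11 is 17364A26123880086.
The digit 4 appears 1 time.

1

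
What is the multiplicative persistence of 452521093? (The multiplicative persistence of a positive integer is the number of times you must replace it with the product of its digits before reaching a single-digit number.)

452521093 → 0 (1 step)

1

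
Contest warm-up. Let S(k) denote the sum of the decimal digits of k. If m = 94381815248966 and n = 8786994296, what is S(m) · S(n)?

5032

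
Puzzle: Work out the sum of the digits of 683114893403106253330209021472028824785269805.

6+8+3+1+1+4+8+9+3+4+0+3+1+0+6+2+5+3+3+3+0+2+0+9+0+2+1+4+7+2+0+2+8+8+2+4+7+8+5+2+6+9+8+0+5 = 174

174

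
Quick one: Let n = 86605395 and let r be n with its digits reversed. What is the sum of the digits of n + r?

39

Reversal of 86605395 is 59350668; 86605395 + 59350668 = 145956063.
Digit sum of 145956063: 1+4+5+9+5+6+0+6+3 = 39.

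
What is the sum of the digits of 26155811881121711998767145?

2+6+1+5+5+8+1+1+8+8+1+1+2+1+7+1+1+9+9+8+7+6+7+1+4+5 = 115

115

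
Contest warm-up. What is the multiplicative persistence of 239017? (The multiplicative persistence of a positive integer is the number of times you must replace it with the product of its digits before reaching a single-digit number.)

1

239017 → 0 (1 step)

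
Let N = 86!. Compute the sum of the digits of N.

86! = 24227095383672732381765523203441259715284870552429381750838764496720162249742450276789464634901319465571660595200000000000000000000
Sum of its 131 digits: 495.

495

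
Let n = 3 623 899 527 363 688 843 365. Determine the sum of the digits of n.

3+6+2+3+8+9+9+5+2+7+3+6+3+6+8+8+8+4+3+3+6+5 = 117

117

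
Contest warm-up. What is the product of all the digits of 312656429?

3×1×2×6×5×6×4×2×9 = 77760

77760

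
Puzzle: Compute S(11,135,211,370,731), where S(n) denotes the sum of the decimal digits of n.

36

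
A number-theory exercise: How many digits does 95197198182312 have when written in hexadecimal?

95197198182312 in base 16 is 5694D32E67A8, which has 12 digits.

12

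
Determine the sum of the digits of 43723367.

35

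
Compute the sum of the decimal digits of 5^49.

5^49 = 17763568394002504646778106689453125
Sum of its 35 digits: 158.

158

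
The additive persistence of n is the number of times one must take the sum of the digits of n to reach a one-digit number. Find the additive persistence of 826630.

2

826630 → 25 → 7 (2 steps)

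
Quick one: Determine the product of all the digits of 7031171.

0

7×0×3×1×1×7×1 = 0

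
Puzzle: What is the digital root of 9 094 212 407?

9+0+9+4+2+1+2+4+0+7 = 38
3+8 = 11
1+1 = 2

2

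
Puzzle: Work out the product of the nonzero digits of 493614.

4×9×3×6×1×4 = 2592

2592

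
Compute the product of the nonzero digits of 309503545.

40500

3×9×5×3×5×4×5 = 40500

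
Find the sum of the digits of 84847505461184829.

84

8+4+8+4+7+5+0+5+4+6+1+1+8+4+8+2+9 = 84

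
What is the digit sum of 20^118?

20^118 = 3323069989462289682259517650700861440000000000000000000000000000000000000000000000000000000000000000000000000000000000000000000000000000000000000000000000
Sum of its 154 digits: 169.

169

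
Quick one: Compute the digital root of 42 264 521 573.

5

4+2+2+6+4+5+2+1+5+7+3 = 41
4+1 = 5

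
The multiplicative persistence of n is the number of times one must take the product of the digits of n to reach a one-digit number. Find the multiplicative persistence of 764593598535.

764593598535 → 612360000 → 0 (2 steps)

2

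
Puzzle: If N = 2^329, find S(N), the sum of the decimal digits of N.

2^329 = 1093625362391505962186251113558810682676584715446606218212885303204976499599687961611756588511526912
Sum of its 100 digits: 455.

455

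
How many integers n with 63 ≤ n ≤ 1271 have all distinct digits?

773

The integers in [63, 1271] that have all distinct digits: 63, 64, 65, 67, 68, 69, …, 1269, 1270.
773 qualify.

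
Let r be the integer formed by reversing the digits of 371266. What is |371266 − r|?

290907

Reverse of 371266 is 662173.
|371266 − 662173| = 290907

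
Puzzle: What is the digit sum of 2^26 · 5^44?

64

2^26 · 5^44 = 381469726562500000000000000000000000000
Sum of its 39 digits: 64.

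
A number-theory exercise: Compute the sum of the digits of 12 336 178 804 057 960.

70

1+2+3+3+6+1+7+8+8+0+4+0+5+7+9+6+0 = 70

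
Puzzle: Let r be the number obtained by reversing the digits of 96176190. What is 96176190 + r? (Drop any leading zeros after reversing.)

105343359

Reverse of 96176190 is 9167169.
96176190 + 9167169 = 105343359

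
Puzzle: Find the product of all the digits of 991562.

9×9×1×5×6×2 = 4860

4860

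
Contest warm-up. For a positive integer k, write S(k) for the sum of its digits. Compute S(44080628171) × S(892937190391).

S(44080628171) = 4+4+0+8+0+6+2+8+1+7+1 = 41.
S(892937190391) = 8+9+2+9+3+7+1+9+0+3+9+1 = 61.
41 · 61 = 2501.

2501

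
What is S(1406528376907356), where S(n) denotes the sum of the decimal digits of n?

72

1+4+0+6+5+2+8+3+7+6+9+0+7+3+5+6 = 72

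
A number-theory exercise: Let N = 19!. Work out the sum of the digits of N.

45

19! = 121645100408832000
Sum of its 18 digits: 45.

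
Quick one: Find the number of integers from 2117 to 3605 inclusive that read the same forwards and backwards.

The integers in [2117, 3605] that read the same forwards and backwards: 2222, 2332, 2442, 2552, 2662, 2772, …, 3443, 3553.
14 qualify.

14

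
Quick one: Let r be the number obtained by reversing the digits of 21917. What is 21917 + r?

93829

Reverse of 21917 is 71912.
21917 + 71912 = 93829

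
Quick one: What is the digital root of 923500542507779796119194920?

6

9+2+3+5+0+0+5+4+2+5+0+7+7+7+9+7+9+6+1+1+9+1+9+4+9+2+0 = 123
1+2+3 = 6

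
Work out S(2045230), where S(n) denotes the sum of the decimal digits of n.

2+0+4+5+2+3+0 = 16

16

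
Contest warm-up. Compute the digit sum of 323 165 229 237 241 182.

3+2+3+1+6+5+2+2+9+2+3+7+2+4+1+1+8+2 = 63

63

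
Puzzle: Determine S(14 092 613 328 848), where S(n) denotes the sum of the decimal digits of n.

59

1+4+0+9+2+6+1+3+3+2+8+8+4+8 = 59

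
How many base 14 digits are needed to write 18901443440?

18901443440 in base 14 is CB44411CC, which has 9 digits.

9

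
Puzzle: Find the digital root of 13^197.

7

The digital root of n equals n mod 9 (or 9 when 9 | n), so we need 13^197 mod 9.
13^197 ≡ 7 (mod 9), so the digital root is 7.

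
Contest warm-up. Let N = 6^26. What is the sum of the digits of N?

99

6^26 = 170581728179578208256
Sum of its 21 digits: 99.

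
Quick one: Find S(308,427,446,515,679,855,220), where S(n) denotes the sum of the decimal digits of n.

93

3+0+8+4+2+7+4+4+6+5+1+5+6+7+9+8+5+5+2+2+0 = 93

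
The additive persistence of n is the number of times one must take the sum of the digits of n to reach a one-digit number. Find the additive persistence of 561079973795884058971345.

2

561079973795884058971345 → 130 → 4 (2 steps)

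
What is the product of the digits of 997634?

40824

9×9×7×6×3×4 = 40824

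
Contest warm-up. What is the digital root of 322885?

1

3+2+2+8+8+5 = 28
2+8 = 10
1+0 = 1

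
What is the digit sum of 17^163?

17^163 = 365741451952531252906295318804284300760570085125486622356629354989853625068162324810182390595876307132845646145452075958329439092790843922410571685290620586629352896265037879243272487846808876444331313
Sum of its 201 digits: 899.

899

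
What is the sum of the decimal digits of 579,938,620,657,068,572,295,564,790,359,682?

5+7+9+9+3+8+6+2+0+6+5+7+0+6+8+5+7+2+2+9+5+5+6+4+7+9+0+3+5+9+6+8+2 = 175

175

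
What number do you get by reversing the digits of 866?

Reversing 866 gives 668.

668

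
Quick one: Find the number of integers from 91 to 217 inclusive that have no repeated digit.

The integers in [91, 217] that have no repeated digit: 91, 92, 93, 94, 95, 96, …, 216, 217.
94 qualify.

94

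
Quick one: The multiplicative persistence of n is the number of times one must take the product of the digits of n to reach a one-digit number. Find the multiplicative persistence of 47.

3

47 → 28 → 16 → 6 (3 steps)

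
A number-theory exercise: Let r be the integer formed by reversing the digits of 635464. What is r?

464536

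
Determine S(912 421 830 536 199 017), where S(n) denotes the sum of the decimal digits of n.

71

9+1+2+4+2+1+8+3+0+5+3+6+1+9+9+0+1+7 = 71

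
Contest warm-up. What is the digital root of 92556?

9

9+2+5+5+6 = 27
2+7 = 9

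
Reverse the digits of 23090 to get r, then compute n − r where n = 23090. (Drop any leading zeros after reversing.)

14058

Reverse of 23090 is 9032.
23090 − 9032 = 14058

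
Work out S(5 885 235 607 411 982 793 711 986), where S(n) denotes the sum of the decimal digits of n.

5+8+8+5+2+3+5+6+0+7+4+1+1+9+8+2+7+9+3+7+1+1+9+8+6 = 125

125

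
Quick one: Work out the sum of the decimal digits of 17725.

22

1+7+7+2+5 = 22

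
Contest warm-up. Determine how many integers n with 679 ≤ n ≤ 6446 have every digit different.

The integers in [679, 6446] that have every digit different: 679, 680, 681, 682, 683, 684, …, 6438, 6439.
3005 qualify.

3005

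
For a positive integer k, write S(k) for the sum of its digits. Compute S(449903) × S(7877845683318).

2175

S(449903) = 4+4+9+9+0+3 = 29.
S(7877845683318) = 7+8+7+7+8+4+5+6+8+3+3+1+8 = 75.
29 · 75 = 2175.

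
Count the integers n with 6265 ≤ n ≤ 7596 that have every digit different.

The integers in [6265, 7596] that have every digit different: 6270, 6271, 6273, 6274, 6275, 6278, …, 7594, 7596.
692 qualify.

692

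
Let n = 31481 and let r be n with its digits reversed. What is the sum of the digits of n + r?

Reversal of 31481 is 18413; 31481 + 18413 = 49894.
Digit sum of 49894: 4+9+8+9+4 = 34.

34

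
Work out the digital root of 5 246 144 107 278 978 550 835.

2

5+2+4+6+1+4+4+1+0+7+2+7+8+9+7+8+5+5+0+8+3+5 = 101
1+0+1 = 2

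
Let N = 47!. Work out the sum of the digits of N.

225

47! = 258623241511168180642964355153611979969197632389120000000000
Sum of its 60 digits: 225.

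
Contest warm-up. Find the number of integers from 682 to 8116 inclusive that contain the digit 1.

2720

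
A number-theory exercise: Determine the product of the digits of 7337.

441

7×3×3×7 = 441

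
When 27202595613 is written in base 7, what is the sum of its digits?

39

27202595613 in base 7 is 1652051150634.
Digit sum: 1+6+5+2+0+5+1+1+5+0+6+3+4 = 39.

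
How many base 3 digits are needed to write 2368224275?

2368224275 in base 3 is 20010001020020222012, which has 20 digits.

20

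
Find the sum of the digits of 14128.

1+4+1+2+8 = 16

16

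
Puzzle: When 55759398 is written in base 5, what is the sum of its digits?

55759398 in base 5 is 103233300043.
Digit sum: 1+0+3+2+3+3+3+0+0+0+4+3 = 22.

22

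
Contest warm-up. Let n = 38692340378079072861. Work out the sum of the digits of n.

93

3+8+6+9+2+3+4+0+3+7+8+0+7+9+0+7+2+8+6+1 = 93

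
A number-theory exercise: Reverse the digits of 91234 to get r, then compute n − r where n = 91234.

Reverse of 91234 is 43219.
91234 − 43219 = 48015

48015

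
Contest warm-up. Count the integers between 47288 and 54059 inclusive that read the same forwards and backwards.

The integers in [47288, 54059] that read the same forwards and backwards: 47374, 47474, 47574, 47674, 47774, 47874, …, 53935, 54045.
68 qualify.

68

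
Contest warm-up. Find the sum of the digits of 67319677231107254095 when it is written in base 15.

67319677231107254095 in base 15 is A3B06149E1B65B5EA.
Digit sum: 10+3+11+0+6+1+4+9+14+1+11+6+5+11+5+14+10 = 121.

121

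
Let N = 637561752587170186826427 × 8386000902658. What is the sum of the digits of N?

177

637561752587170186826427 × 8386000902658 = 5346593432696225653556283322368942966
Sum of its 37 digits: 177.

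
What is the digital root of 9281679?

6

9+2+8+1+6+7+9 = 42
4+2 = 6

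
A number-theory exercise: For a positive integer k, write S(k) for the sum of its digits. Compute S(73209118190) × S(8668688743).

S(73209118190) = 7+3+2+0+9+1+1+8+1+9+0 = 41.
S(8668688743) = 8+6+6+8+6+8+8+7+4+3 = 64.
41 · 64 = 2624.

2624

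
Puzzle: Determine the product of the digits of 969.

486

9×6×9 = 486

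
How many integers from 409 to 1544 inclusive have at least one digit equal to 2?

The integers in [409, 1544] that have at least one digit equal to 2: 412, 420, 421, 422, 423, 424, …, 1532, 1542.
303 qualify.

303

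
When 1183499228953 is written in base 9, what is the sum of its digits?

41

1183499228953 in base 9 is 4163732532401.
Digit sum: 4+1+6+3+7+3+2+5+3+2+4+0+1 = 41.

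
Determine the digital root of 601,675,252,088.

5

6+0+1+6+7+5+2+5+2+0+8+8 = 50
5+0 = 5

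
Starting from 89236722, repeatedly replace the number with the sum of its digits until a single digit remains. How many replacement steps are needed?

89236722 → 39 → 12 → 3 (3 steps)

3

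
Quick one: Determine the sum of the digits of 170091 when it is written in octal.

170091 in base 8 is 514153.
Digit sum: 5+1+4+1+5+3 = 19.

19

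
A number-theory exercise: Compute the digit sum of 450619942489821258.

87

4+5+0+6+1+9+9+4+2+4+8+9+8+2+1+2+5+8 = 87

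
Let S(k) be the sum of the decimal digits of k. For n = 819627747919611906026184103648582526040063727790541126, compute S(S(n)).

First digit sum: 228.
2+2+8 = 12.

12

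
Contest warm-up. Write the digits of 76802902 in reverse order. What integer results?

20920867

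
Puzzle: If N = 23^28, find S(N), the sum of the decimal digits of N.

202

23^28 = 134393854047545109686936775588697536481
Sum of its 39 digits: 202.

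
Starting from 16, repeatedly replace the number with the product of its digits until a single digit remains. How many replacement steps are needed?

1

16 → 6 (1 step)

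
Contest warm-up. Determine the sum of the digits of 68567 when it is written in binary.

68567 in base 2 is 10000101111010111.
Digit sum: 1+0+0+0+0+1+0+1+1+1+1+0+1+0+1+1+1 = 10.

10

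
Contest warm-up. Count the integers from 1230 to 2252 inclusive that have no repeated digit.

553

The integers in [1230, 2252] that have no repeated digit: 1230, 1234, 1235, 1236, 1237, 1238, …, 2197, 2198.
553 qualify.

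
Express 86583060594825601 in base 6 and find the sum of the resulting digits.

86583060594825601 in base 6 is 3540310444532144050121.
Digit sum: 3+5+4+0+3+1+0+4+4+4+5+3+2+1+4+4+0+5+0+1+2+1 = 56.

56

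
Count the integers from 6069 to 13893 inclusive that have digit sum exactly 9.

The integers in [6069, 13893] that have digit sum exactly 9: 6102, 6111, 6120, 6201, 6210, 6300, …, 13410, 13500.
146 qualify.

146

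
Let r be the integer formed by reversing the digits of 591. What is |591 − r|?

Reverse of 591 is 195.
|591 − 195| = 396

396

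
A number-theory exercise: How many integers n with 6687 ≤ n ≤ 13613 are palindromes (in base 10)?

69

The integers in [6687, 13613] that are palindromes (in base 10): 6776, 6886, 6996, 7007, 7117, 7227, …, 13431, 13531.
69 qualify.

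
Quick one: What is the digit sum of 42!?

189

42! = 1405006117752879898543142606244511569936384000000000
Sum of its 52 digits: 189.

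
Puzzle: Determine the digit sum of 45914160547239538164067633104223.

4+5+9+1+4+1+6+0+5+4+7+2+3+9+5+3+8+1+6+4+0+6+7+6+3+3+1+0+4+2+2+3 = 124

124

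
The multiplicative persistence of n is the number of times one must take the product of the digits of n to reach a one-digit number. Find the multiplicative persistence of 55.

55 → 25 → 10 → 0 (3 steps)

3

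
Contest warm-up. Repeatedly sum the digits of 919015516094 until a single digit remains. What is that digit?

5

9+1+9+0+1+5+5+1+6+0+9+4 = 50
5+0 = 5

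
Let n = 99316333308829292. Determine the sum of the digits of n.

80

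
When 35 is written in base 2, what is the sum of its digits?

3

35 in base 2 is 100011.
Digit sum: 1+0+0+0+1+1 = 3.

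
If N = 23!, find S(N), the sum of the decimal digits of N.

23! = 25852016738884976640000
Sum of its 23 digits: 99.

99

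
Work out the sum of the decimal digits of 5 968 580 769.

63

5+9+6+8+5+8+0+7+6+9 = 63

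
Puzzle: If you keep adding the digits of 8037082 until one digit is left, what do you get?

8+0+3+7+0+8+2 = 28
2+8 = 10
1+0 = 1

1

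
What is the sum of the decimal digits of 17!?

17! = 355687428096000
Sum of its 15 digits: 63.

63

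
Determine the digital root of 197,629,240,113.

1+9+7+6+2+9+2+4+0+1+1+3 = 45
4+5 = 9

9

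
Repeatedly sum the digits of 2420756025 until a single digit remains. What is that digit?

6

2+4+2+0+7+5+6+0+2+5 = 33
3+3 = 6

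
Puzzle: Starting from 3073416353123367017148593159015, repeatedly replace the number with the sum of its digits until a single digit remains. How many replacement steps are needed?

2

3073416353123367017148593159015 → 116 → 8 (2 steps)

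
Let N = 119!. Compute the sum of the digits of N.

774

119! = 55745857612076058813234317117419771556272886109483581752463927935846946310374691578057284710599874844234646982443450754604453404911734348832487342619913750049708004343808000000000000000000000000000
Sum of its 197 digits: 774.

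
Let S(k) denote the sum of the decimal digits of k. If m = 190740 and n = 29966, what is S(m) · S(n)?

672

S(190740) = 1+9+0+7+4+0 = 21.
S(29966) = 2+9+9+6+6 = 32.
21 · 32 = 672.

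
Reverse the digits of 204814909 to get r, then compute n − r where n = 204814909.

-704603493

Reverse of 204814909 is 909418402.
204814909 − 909418402 = -704603493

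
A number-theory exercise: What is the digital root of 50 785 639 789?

4

5+0+7+8+5+6+3+9+7+8+9 = 67
6+7 = 13
1+3 = 4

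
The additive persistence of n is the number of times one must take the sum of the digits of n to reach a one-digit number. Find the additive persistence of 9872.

9872 → 26 → 8 (2 steps)

2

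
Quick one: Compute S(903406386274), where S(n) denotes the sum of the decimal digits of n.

52

9+0+3+4+0+6+3+8+6+2+7+4 = 52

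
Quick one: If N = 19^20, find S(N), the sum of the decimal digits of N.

136

19^20 = 37589973457545958193355601
Sum of its 26 digits: 136.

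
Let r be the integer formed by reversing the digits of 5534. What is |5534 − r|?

1179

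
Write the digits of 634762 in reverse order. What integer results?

267436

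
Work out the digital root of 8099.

8

8+0+9+9 = 26
2+6 = 8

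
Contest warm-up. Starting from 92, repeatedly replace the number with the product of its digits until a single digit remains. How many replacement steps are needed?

2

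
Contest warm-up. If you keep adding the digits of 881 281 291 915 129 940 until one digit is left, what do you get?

8+8+1+2+8+1+2+9+1+9+1+5+1+2+9+9+4+0 = 80
8+0 = 8

8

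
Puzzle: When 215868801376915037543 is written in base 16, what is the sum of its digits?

98

215868801376915037543 in base 16 is BB3C80B2160601D67.
Digit sum: 11+11+3+12+8+0+11+2+1+6+0+6+0+1+13+6+7 = 98.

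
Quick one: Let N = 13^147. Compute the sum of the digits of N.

811

13^147 = 56191779941199568261718534306894018908396678623777478504315980789486786568011594584548956655395926010106375918646401469633245745563665854904711355867220707990645717
Sum of its 164 digits: 811.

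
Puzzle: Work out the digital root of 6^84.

9

The digital root of n equals n mod 9 (or 9 when 9 | n), so we need 6^84 mod 9.
6^84 ≡ 0 (mod 9), so the digital root is 9.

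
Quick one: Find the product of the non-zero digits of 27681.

672

2×7×6×8×1 = 672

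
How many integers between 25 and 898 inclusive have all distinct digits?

644

The integers in [25, 898] that have all distinct digits: 25, 26, 27, 28, 29, 30, …, 896, 897.
644 qualify.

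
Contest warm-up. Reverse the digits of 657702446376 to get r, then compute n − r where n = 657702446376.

-15941761380

Reverse of 657702446376 is 673644207756.
657702446376 − 673644207756 = -15941761380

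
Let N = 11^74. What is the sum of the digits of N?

355

11^74 = 115626851945005895824350724793934920977843826201410687257519861520453973754841
Sum of its 78 digits: 355.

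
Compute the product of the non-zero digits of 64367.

3024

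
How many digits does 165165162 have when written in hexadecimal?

165165162 in base 16 is 9D8386A, which has 7 digits.

7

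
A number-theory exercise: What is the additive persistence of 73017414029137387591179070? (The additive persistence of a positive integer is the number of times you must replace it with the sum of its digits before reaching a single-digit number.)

2

73017414029137387591179070 → 106 → 7 (2 steps)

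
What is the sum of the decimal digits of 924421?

22

9+2+4+4+2+1 = 22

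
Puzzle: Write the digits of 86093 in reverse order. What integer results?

Reversing 86093 gives 39068.

39068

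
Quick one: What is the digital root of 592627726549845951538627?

5+9+2+6+2+7+7+2+6+5+4+9+8+4+5+9+5+1+5+3+8+6+2+7 = 127
1+2+7 = 10
1+0 = 1
(Equivalently, 592627726549845951538627 mod 9 = 1.)

1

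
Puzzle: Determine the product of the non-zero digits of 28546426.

2×8×5×4×6×4×2×6 = 92160

92160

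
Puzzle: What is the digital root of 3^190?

The digital root of n equals n mod 9 (or 9 when 9 | n), so we need 3^190 mod 9.
3^190 ≡ 0 (mod 9), so the digital root is 9.

9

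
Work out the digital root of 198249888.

1+9+8+2+4+9+8+8+8 = 57
5+7 = 12
1+2 = 3

3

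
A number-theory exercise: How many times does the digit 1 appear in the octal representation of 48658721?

48658721 in base 8 is 271474441.
The digit 1 appears 2 times.

2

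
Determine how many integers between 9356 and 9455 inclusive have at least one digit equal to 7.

19

The integers in [9356, 9455] that have at least one digit equal to 7: 9357, 9367, 9370, 9371, 9372, 9373, …, 9437, 9447.
19 qualify.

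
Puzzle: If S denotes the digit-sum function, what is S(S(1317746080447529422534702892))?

First digit sum: 116.
1+1+6 = 8.

8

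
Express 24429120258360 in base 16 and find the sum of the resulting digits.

24429120258360 in base 16 is 1637D9090138.
Digit sum: 1+6+3+7+13+9+0+9+0+1+3+8 = 60.

60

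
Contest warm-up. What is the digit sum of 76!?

441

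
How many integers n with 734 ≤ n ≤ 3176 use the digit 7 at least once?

679

The integers in [734, 3176] that use the digit 7 at least once: 734, 735, 736, 737, 738, 739, …, 3175, 3176.
679 qualify.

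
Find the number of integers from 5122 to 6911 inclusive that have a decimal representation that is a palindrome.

17

The integers in [5122, 6911] that have a decimal representation that is a palindrome: 5225, 5335, 5445, 5555, 5665, 5775, …, 6776, 6886.
17 qualify.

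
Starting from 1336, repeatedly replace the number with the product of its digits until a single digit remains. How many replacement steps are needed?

1336 → 54 → 20 → 0 (3 steps)

3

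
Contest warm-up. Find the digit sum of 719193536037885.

75

7+1+9+1+9+3+5+3+6+0+3+7+8+8+5 = 75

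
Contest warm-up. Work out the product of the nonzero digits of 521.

5×2×1 = 10

10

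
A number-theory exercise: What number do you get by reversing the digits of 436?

634

Reversing 436 gives 634.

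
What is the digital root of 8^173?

The digital root of n equals n mod 9 (or 9 when 9 | n), so we need 8^173 mod 9.
8^173 ≡ 8 (mod 9), so the digital root is 8.

8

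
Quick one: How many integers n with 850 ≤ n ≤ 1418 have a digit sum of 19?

24

The integers in [850, 1418] that have a digit sum of 19: 856, 865, 874, 883, 892, 919, …, 1387, 1396.
24 qualify.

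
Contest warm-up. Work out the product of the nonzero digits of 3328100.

144

3×3×2×8×1 = 144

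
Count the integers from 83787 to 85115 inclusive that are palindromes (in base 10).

13

The integers in [83787, 85115] that are palindromes (in base 10): 83838, 83938, 84048, 84148, 84248, 84348, …, 84948, 85058.
13 qualify.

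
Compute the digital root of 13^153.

1

The digital root of n equals n mod 9 (or 9 when 9 | n), so we need 13^153 mod 9.
13^153 ≡ 1 (mod 9), so the digital root is 1.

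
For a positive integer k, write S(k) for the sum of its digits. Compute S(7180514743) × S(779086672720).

S(7180514743) = 7+1+8+0+5+1+4+7+4+3 = 40.
S(779086672720) = 7+7+9+0+8+6+6+7+2+7+2+0 = 61.
40 · 61 = 2440.

2440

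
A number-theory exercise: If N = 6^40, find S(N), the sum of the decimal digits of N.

171

6^40 = 13367494538843734067838845976576
Sum of its 32 digits: 171.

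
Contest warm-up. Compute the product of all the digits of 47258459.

403200

4×7×2×5×8×4×5×9 = 403200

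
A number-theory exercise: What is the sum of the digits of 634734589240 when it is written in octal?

31

634734589240 in base 8 is 11171110232470.
Digit sum: 1+1+1+7+1+1+1+0+2+3+2+4+7+0 = 31.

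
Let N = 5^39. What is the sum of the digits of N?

134

5^39 = 1818989403545856475830078125
Sum of its 28 digits: 134.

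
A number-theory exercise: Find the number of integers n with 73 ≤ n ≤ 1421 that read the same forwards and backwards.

97

The integers in [73, 1421] that read the same forwards and backwards: 77, 88, 99, 101, 111, 121, …, 1221, 1331.
97 qualify.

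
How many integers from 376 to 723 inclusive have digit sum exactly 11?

25

The integers in [376, 723] that have digit sum exactly 11: 380, 407, 416, 425, 434, 443, …, 713, 722.
25 qualify.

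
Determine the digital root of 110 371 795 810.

1+1+0+3+7+1+7+9+5+8+1+0 = 43
4+3 = 7

7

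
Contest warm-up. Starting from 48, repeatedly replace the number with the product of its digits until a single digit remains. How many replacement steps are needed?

48 → 32 → 6 (2 steps)

2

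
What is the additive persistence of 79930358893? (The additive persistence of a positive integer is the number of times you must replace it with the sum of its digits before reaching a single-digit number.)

3

79930358893 → 64 → 10 → 1 (3 steps)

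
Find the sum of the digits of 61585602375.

6+1+5+8+5+6+0+2+3+7+5 = 48

48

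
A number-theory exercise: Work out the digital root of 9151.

9+1+5+1 = 16
1+6 = 7

7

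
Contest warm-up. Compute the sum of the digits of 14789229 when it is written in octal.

28

14789229 in base 8 is 70325155.
Digit sum: 7+0+3+2+5+1+5+5 = 28.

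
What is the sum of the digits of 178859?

1+7+8+8+5+9 = 38

38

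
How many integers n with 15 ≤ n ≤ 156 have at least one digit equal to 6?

24

The integers in [15, 156] that have at least one digit equal to 6: 16, 26, 36, 46, 56, 60, …, 146, 156.
24 qualify.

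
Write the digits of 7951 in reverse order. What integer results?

Reversing 7951 gives 1597.

1597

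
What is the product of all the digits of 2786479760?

2×7×8×6×4×7×9×7×6×0 = 0

0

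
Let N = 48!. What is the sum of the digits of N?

234

48! = 12413915592536072670862289047373375038521486354677760000000000
Sum of its 62 digits: 234.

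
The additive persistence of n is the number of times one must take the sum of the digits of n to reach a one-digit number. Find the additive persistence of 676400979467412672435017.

2

676400979467412672435017 → 107 → 8 (2 steps)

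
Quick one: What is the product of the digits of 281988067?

0

2×8×1×9×8×8×0×6×7 = 0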